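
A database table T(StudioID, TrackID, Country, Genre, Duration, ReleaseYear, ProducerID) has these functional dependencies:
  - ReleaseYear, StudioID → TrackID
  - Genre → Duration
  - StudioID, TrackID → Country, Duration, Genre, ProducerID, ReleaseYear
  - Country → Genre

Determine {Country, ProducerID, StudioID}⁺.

Start with {Country, ProducerID, StudioID}.
Country → Genre applies; add {Genre} → now {Country, Genre, ProducerID, StudioID}.
Genre → Duration applies; add {Duration} → now {Country, Duration, Genre, ProducerID, StudioID}.
No further FD applies.

{Country, Duration, Genre, ProducerID, StudioID}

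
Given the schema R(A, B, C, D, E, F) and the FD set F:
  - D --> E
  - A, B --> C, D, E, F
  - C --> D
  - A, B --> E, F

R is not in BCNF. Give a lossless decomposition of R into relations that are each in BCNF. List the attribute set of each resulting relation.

Candidate key of the original relation: {A, B}.
In {A, B, C, D, E, F}, {D} is not a superkey ({D}⁺ restricted to this set is {D, E}), so split on D --> E into {D, E} and {A, B, C, D, F}.
{D, E} has no BCNF violation.
In {A, B, C, D, F}, {C} is not a superkey ({C}⁺ restricted to this set is {C, D}), so split on C --> D into {C, D} and {A, B, C, F}.
{C, D} has no BCNF violation.
{A, B, C, F} has no BCNF violation.

{A, B, C, F}; {C, D}; {D, E}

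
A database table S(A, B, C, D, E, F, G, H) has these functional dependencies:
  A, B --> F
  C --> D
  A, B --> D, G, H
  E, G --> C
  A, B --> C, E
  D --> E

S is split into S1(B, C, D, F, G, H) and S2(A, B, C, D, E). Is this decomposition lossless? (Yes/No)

S1 ∩ S2 = {B, C, D}; its closure under F is {B, C, D, E}.
The closure covers neither S1 nor S2 entirely; the join is not lossless.

No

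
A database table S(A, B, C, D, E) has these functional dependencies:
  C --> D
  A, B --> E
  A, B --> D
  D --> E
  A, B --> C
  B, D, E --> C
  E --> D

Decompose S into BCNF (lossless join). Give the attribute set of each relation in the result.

{A, B, C}; {C, D}; {D, E}

Candidate key of the original relation: {A, B}.
Within {A, B, C, D, E}: {C}⁺ ∩ {A, B, C, D, E} = {C, D, E}, not the whole set, so C --> D, E violates BCNF; decompose into {C, D, E} and {A, B, C}.
Within {C, D, E}: {D}⁺ ∩ {C, D, E} = {D, E}, not the whole set, so D --> E violates BCNF; decompose into {D, E} and {C, D}.
{D, E}: every determinant is a superkey — BCNF.
{C, D}: every determinant is a superkey — BCNF.
{A, B, C}: every determinant is a superkey — BCNF.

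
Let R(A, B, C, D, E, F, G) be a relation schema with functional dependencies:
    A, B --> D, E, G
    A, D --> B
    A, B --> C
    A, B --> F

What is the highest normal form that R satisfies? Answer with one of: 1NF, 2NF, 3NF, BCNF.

BCNF

Candidate keys: {A, B}, {A, D}. Prime attributes: {A, B, D}.
Each dependency's left side is a superkey — BCNF holds.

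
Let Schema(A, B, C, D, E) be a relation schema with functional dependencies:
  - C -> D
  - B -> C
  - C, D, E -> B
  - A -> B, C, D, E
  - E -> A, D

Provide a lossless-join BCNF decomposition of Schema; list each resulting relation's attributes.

Candidate keys of the original relation: {A}, {E}.
{A, B, C, D, E}: {C} determines {C, D} here but is not a superkey — split on C -> D, giving {C, D} and {A, B, C, E}.
{C, D} is in BCNF.
{A, B, C, E}: {B} determines {B, C} here but is not a superkey — split on B -> C, giving {B, C} and {A, B, E}.
{B, C} is in BCNF.
{A, B, E} is in BCNF.

{A, B, E}; {B, C}; {C, D}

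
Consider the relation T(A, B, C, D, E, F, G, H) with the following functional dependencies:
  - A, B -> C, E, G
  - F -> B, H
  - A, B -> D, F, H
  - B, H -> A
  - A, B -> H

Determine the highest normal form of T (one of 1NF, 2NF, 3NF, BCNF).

BCNF

Candidate keys: {A, B}, {B, H}, {F}. Prime attributes: {A, B, F, H}.
The left-hand side of every FD is a superkey, so BCNF is satisfied.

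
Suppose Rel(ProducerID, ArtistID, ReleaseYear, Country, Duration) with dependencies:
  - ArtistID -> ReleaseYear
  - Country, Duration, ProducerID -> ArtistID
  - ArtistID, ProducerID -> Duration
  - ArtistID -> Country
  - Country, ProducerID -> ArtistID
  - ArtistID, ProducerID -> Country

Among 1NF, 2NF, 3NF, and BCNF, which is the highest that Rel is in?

1NF

Candidate keys: {ArtistID, ProducerID}, {Country, ProducerID}. Prime attributes: {ArtistID, Country, ProducerID}.
ArtistID -> ReleaseYear breaks BCNF: {ArtistID}⁺ = {ArtistID, Country, ReleaseYear}, so {ArtistID} is not a superkey.
ArtistID -> ReleaseYear has non-prime {ReleaseYear} on the right and a non-superkey on the left, so 3NF fails.
{ArtistID} is a proper subset of the key {ArtistID, ProducerID}, and {ArtistID}⁺ contains the non-prime attribute {ReleaseYear} — a partial dependency, so 2NF is violated.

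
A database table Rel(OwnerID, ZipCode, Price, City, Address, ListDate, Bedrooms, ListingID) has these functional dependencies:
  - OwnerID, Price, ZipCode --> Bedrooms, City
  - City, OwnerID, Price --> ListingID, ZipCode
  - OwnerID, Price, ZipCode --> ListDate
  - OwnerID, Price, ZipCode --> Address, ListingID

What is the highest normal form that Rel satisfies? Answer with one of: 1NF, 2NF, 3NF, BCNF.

BCNF

Candidate keys: {City, OwnerID, Price}, {OwnerID, Price, ZipCode}. Prime attributes: {City, OwnerID, Price, ZipCode}.
Every FD has a superkey on the left, so the relation is in BCNF.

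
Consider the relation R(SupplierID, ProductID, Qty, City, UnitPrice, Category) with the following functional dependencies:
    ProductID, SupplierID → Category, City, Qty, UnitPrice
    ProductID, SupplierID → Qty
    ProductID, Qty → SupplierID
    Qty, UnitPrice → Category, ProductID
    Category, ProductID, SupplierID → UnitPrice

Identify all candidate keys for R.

{ProductID, Qty}, {ProductID, SupplierID}, {Qty, UnitPrice}

{ProductID, Qty}⁺ = {Category, City, ProductID, Qty, SupplierID, UnitPrice}, which is every attribute, so {ProductID, Qty} is a candidate key.
{ProductID, SupplierID}⁺ = {Category, City, ProductID, Qty, SupplierID, UnitPrice}, which is every attribute, so {ProductID, SupplierID} is a candidate key.
{Qty, UnitPrice}⁺ = {Category, City, ProductID, Qty, SupplierID, UnitPrice}, which is every attribute, so {Qty, UnitPrice} is a candidate key.
These are minimal and exhaustive — every other superkey contains one of them.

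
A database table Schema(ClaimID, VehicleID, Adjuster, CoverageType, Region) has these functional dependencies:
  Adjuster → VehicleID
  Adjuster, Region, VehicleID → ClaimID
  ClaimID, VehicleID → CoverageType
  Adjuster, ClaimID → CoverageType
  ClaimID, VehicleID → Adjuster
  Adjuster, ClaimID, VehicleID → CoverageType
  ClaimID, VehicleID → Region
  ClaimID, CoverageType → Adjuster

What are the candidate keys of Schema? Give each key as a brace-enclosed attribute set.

Closure of {Adjuster, ClaimID} is {Adjuster, ClaimID, CoverageType, Region, VehicleID}, the whole schema; {Adjuster, ClaimID} is a candidate key.
Closure of {Adjuster, Region} is {Adjuster, ClaimID, CoverageType, Region, VehicleID}, the whole schema; {Adjuster, Region} is a candidate key.
Closure of {ClaimID, CoverageType} is {Adjuster, ClaimID, CoverageType, Region, VehicleID}, the whole schema; {ClaimID, CoverageType} is a candidate key.
Closure of {ClaimID, VehicleID} is {Adjuster, ClaimID, CoverageType, Region, VehicleID}, the whole schema; {ClaimID, VehicleID} is a candidate key.
Any other superkey properly contains one of these, so there are no further candidate keys.

{Adjuster, ClaimID}, {Adjuster, Region}, {ClaimID, CoverageType}, {ClaimID, VehicleID}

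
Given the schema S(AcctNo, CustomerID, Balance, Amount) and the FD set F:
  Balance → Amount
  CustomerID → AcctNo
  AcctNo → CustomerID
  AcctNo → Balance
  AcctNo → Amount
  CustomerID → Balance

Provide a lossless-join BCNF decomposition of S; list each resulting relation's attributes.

Candidate keys of the original relation: {AcctNo}, {CustomerID}.
In {AcctNo, Amount, Balance, CustomerID}, {Balance} is not a superkey ({Balance}⁺ restricted to this set is {Amount, Balance}), so split on Balance → Amount into {Amount, Balance} and {AcctNo, Balance, CustomerID}.
{Amount, Balance} is in BCNF.
{AcctNo, Balance, CustomerID} is in BCNF.

{AcctNo, Balance, CustomerID}; {Amount, Balance}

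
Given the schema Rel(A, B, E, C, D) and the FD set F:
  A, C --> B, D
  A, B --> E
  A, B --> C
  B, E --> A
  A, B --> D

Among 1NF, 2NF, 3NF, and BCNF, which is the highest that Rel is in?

Candidate keys: {A, B}, {A, C}, {B, E}. Prime attributes: {A, B, C, E}.
Each dependency's left side is a superkey — BCNF holds.

BCNF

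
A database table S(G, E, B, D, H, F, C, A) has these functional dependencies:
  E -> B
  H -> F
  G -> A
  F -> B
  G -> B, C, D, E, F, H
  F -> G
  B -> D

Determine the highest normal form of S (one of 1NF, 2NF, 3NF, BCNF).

Candidate keys: {F}, {G}, {H}. Prime attributes: {F, G, H}.
For E -> B we have {E}⁺ = {B, D, E}; {E} is not a superkey, so BCNF fails.
Because {B} is non-prime and the left side of E -> B is not a superkey, the relation is not in 3NF.
All keys have size 1, which rules out partial dependencies — 2NF is satisfied.

2NF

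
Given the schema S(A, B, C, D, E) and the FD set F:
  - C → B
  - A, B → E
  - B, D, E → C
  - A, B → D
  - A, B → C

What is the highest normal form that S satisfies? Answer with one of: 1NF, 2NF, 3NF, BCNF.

3NF

Candidate keys: {A, B}, {A, C}. Prime attributes: {A, B, C}.
C → B breaks BCNF: {C}⁺ = {B, C}, so {C} is not a superkey.
Since {B} ⊆ prime attributes and every other non-superkey FD also has a prime right side, the schema is in 3NF.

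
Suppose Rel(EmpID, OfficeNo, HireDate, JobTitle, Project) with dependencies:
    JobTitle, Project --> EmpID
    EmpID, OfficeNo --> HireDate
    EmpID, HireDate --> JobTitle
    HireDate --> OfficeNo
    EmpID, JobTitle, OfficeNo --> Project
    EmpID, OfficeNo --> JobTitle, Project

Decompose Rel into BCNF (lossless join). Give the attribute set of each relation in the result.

{EmpID, JobTitle, Project}; {HireDate, JobTitle, Project}; {HireDate, OfficeNo}

Candidate keys of the original relation: {EmpID, HireDate}, {EmpID, OfficeNo}, {HireDate, JobTitle, Project}, {JobTitle, OfficeNo, Project}.
Within {EmpID, HireDate, JobTitle, OfficeNo, Project}: {JobTitle, Project}⁺ ∩ {EmpID, HireDate, JobTitle, OfficeNo, Project} = {EmpID, JobTitle, Project}, not the whole set, so JobTitle, Project --> EmpID violates BCNF; decompose into {EmpID, JobTitle, Project} and {HireDate, JobTitle, OfficeNo, Project}.
{EmpID, JobTitle, Project}: every determinant is a superkey — BCNF.
Within {HireDate, JobTitle, OfficeNo, Project}: {HireDate}⁺ ∩ {HireDate, JobTitle, OfficeNo, Project} = {HireDate, OfficeNo}, not the whole set, so HireDate --> OfficeNo violates BCNF; decompose into {HireDate, OfficeNo} and {HireDate, JobTitle, Project}.
{HireDate, OfficeNo}: every determinant is a superkey — BCNF.
{HireDate, JobTitle, Project}: every determinant is a superkey — BCNF.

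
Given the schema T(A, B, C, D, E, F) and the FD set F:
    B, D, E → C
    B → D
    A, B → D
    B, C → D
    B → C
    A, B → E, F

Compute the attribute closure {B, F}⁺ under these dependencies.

{B, C, D, F}

Start with {B, F}.
B → D applies; add {D} → now {B, D, F}.
B → C applies; add {C} → now {B, C, D, F}.
No further FD applies.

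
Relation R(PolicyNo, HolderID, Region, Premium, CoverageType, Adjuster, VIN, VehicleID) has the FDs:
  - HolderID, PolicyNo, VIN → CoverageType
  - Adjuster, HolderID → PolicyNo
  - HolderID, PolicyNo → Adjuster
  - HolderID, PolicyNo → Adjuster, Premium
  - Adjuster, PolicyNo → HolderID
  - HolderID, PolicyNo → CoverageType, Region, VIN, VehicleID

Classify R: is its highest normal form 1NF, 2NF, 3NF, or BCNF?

Candidate keys: {Adjuster, HolderID}, {Adjuster, PolicyNo}, {HolderID, PolicyNo}. Prime attributes: {Adjuster, HolderID, PolicyNo}.
Every FD has a superkey on the left, so the relation is in BCNF.

BCNF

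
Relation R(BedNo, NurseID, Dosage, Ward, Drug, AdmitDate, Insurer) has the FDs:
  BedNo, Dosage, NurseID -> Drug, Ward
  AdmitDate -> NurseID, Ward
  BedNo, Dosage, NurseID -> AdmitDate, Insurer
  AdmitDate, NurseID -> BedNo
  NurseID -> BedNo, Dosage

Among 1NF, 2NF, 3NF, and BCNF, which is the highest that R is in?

BCNF

Candidate keys: {AdmitDate}, {NurseID}. Prime attributes: {AdmitDate, NurseID}.
The left-hand side of every FD is a superkey, so BCNF is satisfied.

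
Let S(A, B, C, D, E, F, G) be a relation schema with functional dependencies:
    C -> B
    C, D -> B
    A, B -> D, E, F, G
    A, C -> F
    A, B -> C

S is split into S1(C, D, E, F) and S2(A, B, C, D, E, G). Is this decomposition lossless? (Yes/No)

S1 ∩ S2 = {C, D, E}; its closure under F is {B, C, D, E}.
S1 ⊄ {B, C, D, E} and S2 ⊄ {B, C, D, E}, so the split is lossy.

No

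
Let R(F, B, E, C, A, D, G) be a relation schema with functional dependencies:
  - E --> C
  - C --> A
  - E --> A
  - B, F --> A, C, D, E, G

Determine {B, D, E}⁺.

{A, B, C, D, E}

Start with {B, D, E}.
E --> C applies; add {C} → now {B, C, D, E}.
C --> A applies; add {A} → now {A, B, C, D, E}.
No further FD applies.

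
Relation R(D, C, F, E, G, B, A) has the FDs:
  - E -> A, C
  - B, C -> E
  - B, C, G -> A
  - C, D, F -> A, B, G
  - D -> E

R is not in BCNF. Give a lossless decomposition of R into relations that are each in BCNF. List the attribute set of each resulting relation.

Candidate key of the original relation: {D, F}.
{A, B, C, D, E, F, G}: {E} determines {A, C, E} here but is not a superkey — split on E -> A, C, giving {A, C, E} and {B, D, E, F, G}.
{A, C, E}: every determinant is a superkey — BCNF.
{B, D, E, F, G}: {D} determines {D, E} here but is not a superkey — split on D -> E, giving {D, E} and {B, D, F, G}.
{D, E}: every determinant is a superkey — BCNF.
{B, D, F, G}: every determinant is a superkey — BCNF.

{A, C, E}; {B, D, F, G}; {D, E}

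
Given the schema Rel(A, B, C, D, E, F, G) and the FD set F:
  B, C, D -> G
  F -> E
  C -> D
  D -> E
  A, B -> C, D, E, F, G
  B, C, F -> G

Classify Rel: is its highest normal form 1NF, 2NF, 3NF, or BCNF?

2NF

Candidate key: {A, B}. Prime attributes: {A, B}.
B, C, D -> G: {B, C, D}⁺ = {B, C, D, E, G}, which is not all of the attributes, so the left side is not a superkey — BCNF is violated.
Because {G} is non-prime and the left side of B, C, D -> G is not a superkey, the relation is not in 3NF.
No non-prime attribute depends on a proper subset of any candidate key, so 2NF holds.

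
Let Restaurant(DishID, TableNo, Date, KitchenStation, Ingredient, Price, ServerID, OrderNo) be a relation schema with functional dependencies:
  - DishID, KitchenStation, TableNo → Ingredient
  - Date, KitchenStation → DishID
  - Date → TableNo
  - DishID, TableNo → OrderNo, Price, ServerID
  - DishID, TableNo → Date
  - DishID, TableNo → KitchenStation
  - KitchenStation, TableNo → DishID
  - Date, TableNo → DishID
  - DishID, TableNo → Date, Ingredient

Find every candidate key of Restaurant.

{Date} is a candidate key since {Date}⁺ = {Date, DishID, Ingredient, KitchenStation, OrderNo, Price, ServerID, TableNo} covers every attribute.
{DishID, TableNo} is a candidate key since {DishID, TableNo}⁺ = {Date, DishID, Ingredient, KitchenStation, OrderNo, Price, ServerID, TableNo} covers every attribute.
{KitchenStation, TableNo} is a candidate key since {KitchenStation, TableNo}⁺ = {Date, DishID, Ingredient, KitchenStation, OrderNo, Price, ServerID, TableNo} covers every attribute.
No proper subset of any of these is a key, and no other minimal superkey exists.

{Date}, {DishID, TableNo}, {KitchenStation, TableNo}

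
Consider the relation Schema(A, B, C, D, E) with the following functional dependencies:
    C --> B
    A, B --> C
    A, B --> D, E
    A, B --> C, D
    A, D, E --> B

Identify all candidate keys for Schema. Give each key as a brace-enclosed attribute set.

No FD produces {A}, so it must be in every candidate key.
Closure of {A, B} is {A, B, C, D, E}, the whole schema; {A, B} is a candidate key.
Closure of {A, C} is {A, B, C, D, E}, the whole schema; {A, C} is a candidate key.
Closure of {A, D, E} is {A, B, C, D, E}, the whole schema; {A, D, E} is a candidate key.
These are minimal and exhaustive — every other superkey contains one of them.

{A, B}, {A, C}, {A, D, E}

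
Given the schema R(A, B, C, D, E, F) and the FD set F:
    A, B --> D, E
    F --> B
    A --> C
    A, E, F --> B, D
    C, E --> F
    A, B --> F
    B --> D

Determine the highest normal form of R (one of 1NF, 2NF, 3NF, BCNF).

1NF

Candidate keys: {A, B}, {A, E}, {A, F}. Prime attributes: {A, B, E, F}.
For F --> B we have {F}⁺ = {B, D, F}; {F} is not a superkey, so BCNF fails.
A --> C determines the non-prime attribute {C} from a non-superkey — 3NF is violated.
Since {A} ⊂ {A, B} and {A}⁺ ⊇ {C} with {C} non-prime, there is a partial dependency; 2NF fails.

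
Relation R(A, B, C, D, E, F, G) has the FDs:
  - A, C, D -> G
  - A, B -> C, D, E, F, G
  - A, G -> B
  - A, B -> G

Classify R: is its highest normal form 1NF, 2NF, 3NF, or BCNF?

BCNF

Candidate keys: {A, B}, {A, C, D}, {A, G}. Prime attributes: {A, B, C, D, G}.
Each dependency's left side is a superkey — BCNF holds.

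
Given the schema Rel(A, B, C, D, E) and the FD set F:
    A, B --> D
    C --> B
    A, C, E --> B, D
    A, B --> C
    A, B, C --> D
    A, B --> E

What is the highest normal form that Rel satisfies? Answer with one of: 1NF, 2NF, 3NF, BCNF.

Candidate keys: {A, B}, {A, C}. Prime attributes: {A, B, C}.
C --> B: {C}⁺ = {B, C}, which is not all of the attributes, so the left side is not a superkey — BCNF is violated.
Its right-hand attributes {B} are all prime, as are those of every other non-superkey FD — the relation is in 3NF.

3NF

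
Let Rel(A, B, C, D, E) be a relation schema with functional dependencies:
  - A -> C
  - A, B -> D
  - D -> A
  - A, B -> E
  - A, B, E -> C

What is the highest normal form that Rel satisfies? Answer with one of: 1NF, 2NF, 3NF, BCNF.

Candidate keys: {A, B}, {B, D}. Prime attributes: {A, B, D}.
For A -> C we have {A}⁺ = {A, C}; {A} is not a superkey, so BCNF fails.
Because {C} is non-prime and the left side of A -> C is not a superkey, the relation is not in 3NF.
{A} is a proper subset of the key {A, B}, and {A}⁺ contains the non-prime attribute {C} — a partial dependency, so 2NF is violated.

1NF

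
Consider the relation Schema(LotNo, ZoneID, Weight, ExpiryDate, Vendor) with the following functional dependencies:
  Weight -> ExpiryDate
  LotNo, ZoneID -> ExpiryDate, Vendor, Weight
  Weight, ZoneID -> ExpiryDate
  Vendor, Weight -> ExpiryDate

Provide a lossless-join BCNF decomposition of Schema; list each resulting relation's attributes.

Candidate key of the original relation: {LotNo, ZoneID}.
{ExpiryDate, LotNo, Vendor, Weight, ZoneID}: {Weight} determines {ExpiryDate, Weight} here but is not a superkey — split on Weight -> ExpiryDate, giving {ExpiryDate, Weight} and {LotNo, Vendor, Weight, ZoneID}.
{ExpiryDate, Weight} has no BCNF violation.
{LotNo, Vendor, Weight, ZoneID} has no BCNF violation.

{ExpiryDate, Weight}; {LotNo, Vendor, Weight, ZoneID}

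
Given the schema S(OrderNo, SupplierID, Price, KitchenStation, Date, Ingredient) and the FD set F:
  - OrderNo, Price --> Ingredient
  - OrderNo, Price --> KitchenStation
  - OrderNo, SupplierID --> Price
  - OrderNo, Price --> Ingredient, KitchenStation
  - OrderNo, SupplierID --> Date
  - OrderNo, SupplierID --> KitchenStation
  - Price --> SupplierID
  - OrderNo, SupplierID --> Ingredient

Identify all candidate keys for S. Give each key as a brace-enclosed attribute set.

{OrderNo, Price}, {OrderNo, SupplierID}

No FD produces {OrderNo}, so it must be in every candidate key.
Closure of {OrderNo, Price} is {Date, Ingredient, KitchenStation, OrderNo, Price, SupplierID}, the whole schema; {OrderNo, Price} is a candidate key.
Closure of {OrderNo, SupplierID} is {Date, Ingredient, KitchenStation, OrderNo, Price, SupplierID}, the whole schema; {OrderNo, SupplierID} is a candidate key.
These are minimal and exhaustive — every other superkey contains one of them.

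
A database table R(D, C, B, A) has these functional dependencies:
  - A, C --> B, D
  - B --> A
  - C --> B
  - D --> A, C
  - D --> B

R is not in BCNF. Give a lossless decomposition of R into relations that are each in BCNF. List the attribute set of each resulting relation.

{A, B}; {B, C, D}

Candidate keys of the original relation: {C}, {D}.
In {A, B, C, D}, {B} is not a superkey ({B}⁺ restricted to this set is {A, B}), so split on B --> A into {A, B} and {B, C, D}.
{A, B}: every determinant is a superkey — BCNF.
{B, C, D}: every determinant is a superkey — BCNF.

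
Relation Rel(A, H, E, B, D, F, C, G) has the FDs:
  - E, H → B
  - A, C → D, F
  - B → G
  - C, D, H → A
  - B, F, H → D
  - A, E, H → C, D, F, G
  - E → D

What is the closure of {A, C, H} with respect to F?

Start with {A, C, H}.
A, C → D, F applies; add {D, F} → now {A, C, D, F, H}.
No further FD applies.

{A, C, D, F, H}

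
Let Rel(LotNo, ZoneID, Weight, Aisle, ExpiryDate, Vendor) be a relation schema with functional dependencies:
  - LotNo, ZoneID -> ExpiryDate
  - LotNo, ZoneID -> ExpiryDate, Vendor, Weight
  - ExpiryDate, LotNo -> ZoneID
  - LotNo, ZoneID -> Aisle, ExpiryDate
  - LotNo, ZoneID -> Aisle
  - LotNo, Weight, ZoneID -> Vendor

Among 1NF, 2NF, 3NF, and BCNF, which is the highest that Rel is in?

BCNF

Candidate keys: {ExpiryDate, LotNo}, {LotNo, ZoneID}. Prime attributes: {ExpiryDate, LotNo, ZoneID}.
Every FD has a superkey on the left, so the relation is in BCNF.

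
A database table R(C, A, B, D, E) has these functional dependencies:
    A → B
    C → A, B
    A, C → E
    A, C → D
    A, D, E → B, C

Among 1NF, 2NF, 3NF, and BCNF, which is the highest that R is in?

Candidate keys: {A, D, E}, {C}. Prime attributes: {A, C, D, E}.
A → B: {A}⁺ = {A, B}, which is not all of the attributes, so the left side is not a superkey — BCNF is violated.
A → B determines the non-prime attribute {B} from a non-superkey — 3NF is violated.
The proper key subset {A} of {A, D, E} determines non-prime {B}, so the relation is not even in 2NF.

1NF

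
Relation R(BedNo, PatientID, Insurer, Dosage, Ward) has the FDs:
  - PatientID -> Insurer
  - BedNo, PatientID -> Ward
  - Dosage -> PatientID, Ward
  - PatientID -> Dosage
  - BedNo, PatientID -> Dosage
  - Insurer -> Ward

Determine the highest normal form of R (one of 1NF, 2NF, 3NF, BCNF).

1NF

Candidate keys: {BedNo, Dosage}, {BedNo, PatientID}. Prime attributes: {BedNo, Dosage, PatientID}.
PatientID -> Insurer breaks BCNF: {PatientID}⁺ = {Dosage, Insurer, PatientID, Ward}, so {PatientID} is not a superkey.
PatientID -> Insurer has non-prime {Insurer} on the right and a non-superkey on the left, so 3NF fails.
Since {Dosage} ⊂ {BedNo, Dosage} and {Dosage}⁺ ⊇ {Insurer, Ward} with {Insurer, Ward} non-prime, there is a partial dependency; 2NF fails.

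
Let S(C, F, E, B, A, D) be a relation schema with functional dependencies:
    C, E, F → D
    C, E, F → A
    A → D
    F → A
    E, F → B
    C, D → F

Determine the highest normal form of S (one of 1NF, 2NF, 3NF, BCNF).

Candidate keys: {A, C, E}, {C, D, E}, {C, E, F}. Prime attributes: {A, C, D, E, F}.
For A → D we have {A}⁺ = {A, D}; {A} is not a superkey, so BCNF fails.
Because {B} is non-prime and the left side of E, F → B is not a superkey, the relation is not in 3NF.
The proper key subset {E, F} of {C, E, F} determines non-prime {B}, so the relation is not even in 2NF.

1NF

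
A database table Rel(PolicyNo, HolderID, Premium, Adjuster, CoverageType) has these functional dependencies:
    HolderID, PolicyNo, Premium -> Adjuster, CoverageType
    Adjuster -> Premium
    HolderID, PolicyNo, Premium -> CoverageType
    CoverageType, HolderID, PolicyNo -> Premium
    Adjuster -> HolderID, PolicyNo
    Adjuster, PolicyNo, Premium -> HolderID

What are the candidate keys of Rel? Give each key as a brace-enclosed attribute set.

{Adjuster}⁺ = {Adjuster, CoverageType, HolderID, PolicyNo, Premium} — all of the relation — so {Adjuster} is a candidate key.
{CoverageType, HolderID, PolicyNo}⁺ = {Adjuster, CoverageType, HolderID, PolicyNo, Premium} — all of the relation — so {CoverageType, HolderID, PolicyNo} is a candidate key.
{HolderID, PolicyNo, Premium}⁺ = {Adjuster, CoverageType, HolderID, PolicyNo, Premium} — all of the relation — so {HolderID, PolicyNo, Premium} is a candidate key.
These are minimal and exhaustive — every other superkey contains one of them.

{Adjuster}, {CoverageType, HolderID, PolicyNo}, {HolderID, PolicyNo, Premium}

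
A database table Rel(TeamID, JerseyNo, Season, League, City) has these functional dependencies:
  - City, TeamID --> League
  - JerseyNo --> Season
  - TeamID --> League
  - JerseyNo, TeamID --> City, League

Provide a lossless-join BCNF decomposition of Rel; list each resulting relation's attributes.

Candidate key of the original relation: {JerseyNo, TeamID}.
{City, JerseyNo, League, Season, TeamID}: {City, TeamID} determines {City, League, TeamID} here but is not a superkey — split on City, TeamID --> League, giving {City, League, TeamID} and {City, JerseyNo, Season, TeamID}.
{City, League, TeamID}: {TeamID} determines {League, TeamID} here but is not a superkey — split on TeamID --> League, giving {League, TeamID} and {City, TeamID}.
{League, TeamID}: every determinant is a superkey — BCNF.
{City, TeamID}: every determinant is a superkey — BCNF.
{City, JerseyNo, Season, TeamID}: {JerseyNo} determines {JerseyNo, Season} here but is not a superkey — split on JerseyNo --> Season, giving {JerseyNo, Season} and {City, JerseyNo, TeamID}.
{JerseyNo, Season}: every determinant is a superkey — BCNF.
{City, JerseyNo, TeamID}: every determinant is a superkey — BCNF.

{City, JerseyNo, TeamID}; {JerseyNo, Season}; {League, TeamID}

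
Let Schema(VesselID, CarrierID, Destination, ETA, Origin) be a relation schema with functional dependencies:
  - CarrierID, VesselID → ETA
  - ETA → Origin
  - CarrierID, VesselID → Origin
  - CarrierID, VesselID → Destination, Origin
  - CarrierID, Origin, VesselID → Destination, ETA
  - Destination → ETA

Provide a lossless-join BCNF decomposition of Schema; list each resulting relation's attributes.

{CarrierID, Destination, VesselID}; {Destination, ETA}; {ETA, Origin}

Candidate key of the original relation: {CarrierID, VesselID}.
In {CarrierID, Destination, ETA, Origin, VesselID}, {ETA} is not a superkey ({ETA}⁺ restricted to this set is {ETA, Origin}), so split on ETA → Origin into {ETA, Origin} and {CarrierID, Destination, ETA, VesselID}.
{ETA, Origin} has no BCNF violation.
In {CarrierID, Destination, ETA, VesselID}, {Destination} is not a superkey ({Destination}⁺ restricted to this set is {Destination, ETA}), so split on Destination → ETA into {Destination, ETA} and {CarrierID, Destination, VesselID}.
{Destination, ETA} has no BCNF violation.
{CarrierID, Destination, VesselID} has no BCNF violation.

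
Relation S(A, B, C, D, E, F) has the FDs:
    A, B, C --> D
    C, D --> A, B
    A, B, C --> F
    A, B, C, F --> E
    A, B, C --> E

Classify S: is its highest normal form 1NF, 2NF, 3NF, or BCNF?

Candidate keys: {A, B, C}, {C, D}. Prime attributes: {A, B, C, D}.
The left-hand side of every FD is a superkey, so BCNF is satisfied.

BCNF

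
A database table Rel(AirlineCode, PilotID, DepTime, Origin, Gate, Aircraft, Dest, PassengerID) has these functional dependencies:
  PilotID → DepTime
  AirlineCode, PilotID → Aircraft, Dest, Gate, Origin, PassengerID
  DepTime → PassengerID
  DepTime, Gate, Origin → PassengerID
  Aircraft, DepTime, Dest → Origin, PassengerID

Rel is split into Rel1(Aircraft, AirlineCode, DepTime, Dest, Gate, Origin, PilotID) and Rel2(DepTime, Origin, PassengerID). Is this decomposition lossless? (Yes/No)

Yes

Common attributes: {DepTime, Origin}; their closure is {DepTime, Origin, PassengerID}.
Rel2 is contained in that closure, so Rel1 ∩ Rel2 → Rel2 holds and the join is lossless.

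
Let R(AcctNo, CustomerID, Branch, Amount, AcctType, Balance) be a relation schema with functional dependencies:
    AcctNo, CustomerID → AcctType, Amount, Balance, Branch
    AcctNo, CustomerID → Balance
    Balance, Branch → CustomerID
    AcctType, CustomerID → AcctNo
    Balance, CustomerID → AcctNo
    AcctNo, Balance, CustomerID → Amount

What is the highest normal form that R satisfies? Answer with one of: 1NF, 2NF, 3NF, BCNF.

Candidate keys: {AcctNo, CustomerID}, {AcctType, CustomerID}, {Balance, Branch}, {Balance, CustomerID}. Prime attributes: {AcctNo, AcctType, Balance, Branch, CustomerID}.
The left-hand side of every FD is a superkey, so BCNF is satisfied.

BCNF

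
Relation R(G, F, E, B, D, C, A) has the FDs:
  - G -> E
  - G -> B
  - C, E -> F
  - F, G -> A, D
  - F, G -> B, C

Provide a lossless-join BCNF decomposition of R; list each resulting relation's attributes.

{A, C, D, F, G}; {B, E, G}

Candidate keys of the original relation: {C, G}, {F, G}.
In {A, B, C, D, E, F, G}, {G} is not a superkey ({G}⁺ restricted to this set is {B, E, G}), so split on G -> B, E into {B, E, G} and {A, C, D, F, G}.
{B, E, G}: every determinant is a superkey — BCNF.
{A, C, D, F, G}: every determinant is a superkey — BCNF.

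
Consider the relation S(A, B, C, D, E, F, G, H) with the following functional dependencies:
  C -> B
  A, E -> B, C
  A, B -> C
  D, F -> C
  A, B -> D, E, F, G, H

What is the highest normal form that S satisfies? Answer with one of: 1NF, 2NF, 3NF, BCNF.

3NF

Candidate keys: {A, B}, {A, C}, {A, D, F}, {A, E}. Prime attributes: {A, B, C, D, E, F}.
C -> B breaks BCNF: {C}⁺ = {B, C}, so {C} is not a superkey.
Its right-hand attributes {B} are all prime, as are those of every other non-superkey FD — the relation is in 3NF.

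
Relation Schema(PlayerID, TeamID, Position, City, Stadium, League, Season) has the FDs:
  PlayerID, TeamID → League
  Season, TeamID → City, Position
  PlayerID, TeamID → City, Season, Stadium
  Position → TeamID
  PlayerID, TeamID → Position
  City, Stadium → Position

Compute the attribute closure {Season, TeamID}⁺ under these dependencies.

Start with {Season, TeamID}.
Season, TeamID → City, Position applies; add {City, Position} → now {City, Position, Season, TeamID}.
No further FD applies.

{City, Position, Season, TeamID}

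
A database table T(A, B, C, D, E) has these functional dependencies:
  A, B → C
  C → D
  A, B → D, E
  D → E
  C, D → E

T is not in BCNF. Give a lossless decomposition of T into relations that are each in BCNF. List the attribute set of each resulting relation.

{A, B, C}; {C, D}; {D, E}

Candidate key of the original relation: {A, B}.
{A, B, C, D, E}: {C} determines {C, D, E} here but is not a superkey — split on C → D, E, giving {C, D, E} and {A, B, C}.
{C, D, E}: {D} determines {D, E} here but is not a superkey — split on D → E, giving {D, E} and {C, D}.
{D, E} has no BCNF violation.
{C, D} has no BCNF violation.
{A, B, C} has no BCNF violation.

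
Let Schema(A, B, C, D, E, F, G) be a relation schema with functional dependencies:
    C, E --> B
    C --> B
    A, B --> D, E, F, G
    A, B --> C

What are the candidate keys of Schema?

{A, B}, {A, C}

{A} never appears on the right of any FD, so every key must include it.
{A, B} is a candidate key since {A, B}⁺ = {A, B, C, D, E, F, G} covers every attribute.
{A, C} is a candidate key since {A, C}⁺ = {A, B, C, D, E, F, G} covers every attribute.
These are minimal and exhaustive — every other superkey contains one of them.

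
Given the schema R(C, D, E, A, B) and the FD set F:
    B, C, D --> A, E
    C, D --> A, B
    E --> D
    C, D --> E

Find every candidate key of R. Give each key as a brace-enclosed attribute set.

No FD produces {C}, so it must be in every candidate key.
Closure of {C, D} is {A, B, C, D, E}, the whole schema; {C, D} is a candidate key.
Closure of {C, E} is {A, B, C, D, E}, the whole schema; {C, E} is a candidate key.
Any other superkey properly contains one of these, so there are no further candidate keys.

{C, D}, {C, E}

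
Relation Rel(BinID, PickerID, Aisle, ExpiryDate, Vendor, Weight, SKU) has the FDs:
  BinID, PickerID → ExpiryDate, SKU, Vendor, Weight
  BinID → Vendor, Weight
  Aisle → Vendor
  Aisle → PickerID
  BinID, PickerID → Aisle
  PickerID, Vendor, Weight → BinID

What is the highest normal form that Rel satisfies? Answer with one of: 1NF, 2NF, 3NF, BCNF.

3NF

Candidate keys: {Aisle, BinID}, {Aisle, Weight}, {BinID, PickerID}, {PickerID, Vendor, Weight}. Prime attributes: {Aisle, BinID, PickerID, Vendor, Weight}.
BinID → Vendor, Weight breaks BCNF: {BinID}⁺ = {BinID, Vendor, Weight}, so {BinID} is not a superkey.
But every attribute on its right side ({Vendor, Weight}) is prime, and the same holds for every other non-superkey FD, so 3NF still holds.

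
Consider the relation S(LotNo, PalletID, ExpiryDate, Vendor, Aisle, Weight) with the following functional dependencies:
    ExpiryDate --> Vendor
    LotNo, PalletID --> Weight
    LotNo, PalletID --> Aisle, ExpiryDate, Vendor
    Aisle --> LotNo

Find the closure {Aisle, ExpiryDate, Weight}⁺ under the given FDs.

Start with {Aisle, ExpiryDate, Weight}.
ExpiryDate --> Vendor applies; add {Vendor} → now {Aisle, ExpiryDate, Vendor, Weight}.
Aisle --> LotNo applies; add {LotNo} → now {Aisle, ExpiryDate, LotNo, Vendor, Weight}.
No further FD applies.

{Aisle, ExpiryDate, LotNo, Vendor, Weight}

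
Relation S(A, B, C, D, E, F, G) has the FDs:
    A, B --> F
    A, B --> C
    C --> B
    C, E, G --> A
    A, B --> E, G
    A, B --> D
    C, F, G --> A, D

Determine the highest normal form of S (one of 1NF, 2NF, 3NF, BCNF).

Candidate keys: {A, B}, {A, C}, {C, E, G}, {C, F, G}. Prime attributes: {A, B, C, E, F, G}.
C --> B breaks BCNF: {C}⁺ = {B, C}, so {C} is not a superkey.
But every attribute on its right side ({B}) is prime, and the same holds for every other non-superkey FD, so 3NF still holds.

3NF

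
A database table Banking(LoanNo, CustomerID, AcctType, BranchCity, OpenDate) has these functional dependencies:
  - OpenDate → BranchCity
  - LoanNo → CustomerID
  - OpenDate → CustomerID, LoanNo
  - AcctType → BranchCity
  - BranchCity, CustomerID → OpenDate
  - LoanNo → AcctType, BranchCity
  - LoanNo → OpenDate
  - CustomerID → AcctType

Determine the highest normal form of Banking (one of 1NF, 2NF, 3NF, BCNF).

2NF

Candidate keys: {CustomerID}, {LoanNo}, {OpenDate}. Prime attributes: {CustomerID, LoanNo, OpenDate}.
AcctType → BranchCity: {AcctType}⁺ = {AcctType, BranchCity}, which is not all of the attributes, so the left side is not a superkey — BCNF is violated.
AcctType → BranchCity determines the non-prime attribute {BranchCity} from a non-superkey — 3NF is violated.
All keys have size 1, which rules out partial dependencies — 2NF is satisfied.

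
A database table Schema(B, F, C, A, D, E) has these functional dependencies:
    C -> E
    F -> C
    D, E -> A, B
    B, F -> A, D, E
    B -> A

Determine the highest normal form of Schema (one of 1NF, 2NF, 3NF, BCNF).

1NF

Candidate keys: {B, F}, {D, F}. Prime attributes: {B, D, F}.
For C -> E we have {C}⁺ = {C, E}; {C} is not a superkey, so BCNF fails.
C -> E has non-prime {E} on the right and a non-superkey on the left, so 3NF fails.
The proper key subset {B} of {B, F} determines non-prime {A}, so the relation is not even in 2NF.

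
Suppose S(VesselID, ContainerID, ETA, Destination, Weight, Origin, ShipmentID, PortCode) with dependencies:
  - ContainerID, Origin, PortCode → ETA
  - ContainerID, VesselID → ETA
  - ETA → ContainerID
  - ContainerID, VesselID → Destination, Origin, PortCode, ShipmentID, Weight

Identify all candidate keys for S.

{ContainerID, VesselID}, {ETA, VesselID}

{VesselID} never appears on the right of any FD, so every key must include it.
{ContainerID, VesselID}⁺ = {ContainerID, Destination, ETA, Origin, PortCode, ShipmentID, VesselID, Weight} — all of the relation — so {ContainerID, VesselID} is a candidate key.
{ETA, VesselID}⁺ = {ContainerID, Destination, ETA, Origin, PortCode, ShipmentID, VesselID, Weight} — all of the relation — so {ETA, VesselID} is a candidate key.
Any other superkey properly contains one of these, so there are no further candidate keys.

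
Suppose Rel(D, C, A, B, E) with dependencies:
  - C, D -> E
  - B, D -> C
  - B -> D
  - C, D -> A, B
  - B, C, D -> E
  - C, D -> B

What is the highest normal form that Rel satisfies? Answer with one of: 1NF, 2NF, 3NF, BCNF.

Candidate keys: {B}, {C, D}. Prime attributes: {B, C, D}.
Each dependency's left side is a superkey — BCNF holds.

BCNF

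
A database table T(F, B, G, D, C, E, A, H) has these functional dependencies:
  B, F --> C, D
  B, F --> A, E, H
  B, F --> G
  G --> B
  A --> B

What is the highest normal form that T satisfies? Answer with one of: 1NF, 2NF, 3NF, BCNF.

3NF

Candidate keys: {A, F}, {B, F}, {F, G}. Prime attributes: {A, B, F, G}.
For G --> B we have {G}⁺ = {B, G}; {G} is not a superkey, so BCNF fails.
Since {B} ⊆ prime attributes and every other non-superkey FD also has a prime right side, the schema is in 3NF.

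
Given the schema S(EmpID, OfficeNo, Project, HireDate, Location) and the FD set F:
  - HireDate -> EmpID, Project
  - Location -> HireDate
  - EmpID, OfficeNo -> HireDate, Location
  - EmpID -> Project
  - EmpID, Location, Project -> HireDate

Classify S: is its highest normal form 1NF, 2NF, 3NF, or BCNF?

1NF

Candidate keys: {EmpID, OfficeNo}, {HireDate, OfficeNo}, {Location, OfficeNo}. Prime attributes: {EmpID, HireDate, Location, OfficeNo}.
HireDate -> EmpID, Project breaks BCNF: {HireDate}⁺ = {EmpID, HireDate, Project}, so {HireDate} is not a superkey.
Because {Project} is non-prime and the left side of HireDate -> EmpID, Project is not a superkey, the relation is not in 3NF.
{EmpID} is a proper subset of the key {EmpID, OfficeNo}, and {EmpID}⁺ contains the non-prime attribute {Project} — a partial dependency, so 2NF is violated.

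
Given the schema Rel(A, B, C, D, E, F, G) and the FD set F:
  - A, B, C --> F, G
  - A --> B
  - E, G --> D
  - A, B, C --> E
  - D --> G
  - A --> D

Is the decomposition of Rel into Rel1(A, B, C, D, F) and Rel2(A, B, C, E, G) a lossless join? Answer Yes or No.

Yes

Common attributes: {A, B, C}; their closure is {A, B, C, D, E, F, G}.
Since Rel1 ⊆ {A, B, C, D, E, F, G}, the intersection is a superkey of Rel1; the decomposition is lossless.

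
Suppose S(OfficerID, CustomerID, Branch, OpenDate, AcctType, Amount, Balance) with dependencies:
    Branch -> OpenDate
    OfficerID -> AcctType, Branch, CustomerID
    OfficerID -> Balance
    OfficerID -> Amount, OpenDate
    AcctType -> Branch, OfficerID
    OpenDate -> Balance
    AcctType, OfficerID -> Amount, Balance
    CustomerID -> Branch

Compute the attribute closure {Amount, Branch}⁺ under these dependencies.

Start with {Amount, Branch}.
Branch -> OpenDate applies; add {OpenDate} → now {Amount, Branch, OpenDate}.
OpenDate -> Balance applies; add {Balance} → now {Amount, Balance, Branch, OpenDate}.
No further FD applies.

{Amount, Balance, Branch, OpenDate}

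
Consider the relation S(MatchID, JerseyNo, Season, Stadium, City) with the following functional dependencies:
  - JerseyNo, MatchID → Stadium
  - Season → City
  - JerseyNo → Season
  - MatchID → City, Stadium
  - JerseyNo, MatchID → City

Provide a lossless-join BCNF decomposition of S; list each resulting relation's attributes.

{City, Season}; {JerseyNo, MatchID}; {JerseyNo, Season}; {MatchID, Stadium}

Candidate key of the original relation: {JerseyNo, MatchID}.
Within {City, JerseyNo, MatchID, Season, Stadium}: {Season}⁺ ∩ {City, JerseyNo, MatchID, Season, Stadium} = {City, Season}, not the whole set, so Season → City violates BCNF; decompose into {City, Season} and {JerseyNo, MatchID, Season, Stadium}.
{City, Season} is in BCNF.
Within {JerseyNo, MatchID, Season, Stadium}: {JerseyNo}⁺ ∩ {JerseyNo, MatchID, Season, Stadium} = {JerseyNo, Season}, not the whole set, so JerseyNo → Season violates BCNF; decompose into {JerseyNo, Season} and {JerseyNo, MatchID, Stadium}.
{JerseyNo, Season} is in BCNF.
Within {JerseyNo, MatchID, Stadium}: {MatchID}⁺ ∩ {JerseyNo, MatchID, Stadium} = {MatchID, Stadium}, not the whole set, so MatchID → Stadium violates BCNF; decompose into {MatchID, Stadium} and {JerseyNo, MatchID}.
{MatchID, Stadium} is in BCNF.
{JerseyNo, MatchID} is in BCNF.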